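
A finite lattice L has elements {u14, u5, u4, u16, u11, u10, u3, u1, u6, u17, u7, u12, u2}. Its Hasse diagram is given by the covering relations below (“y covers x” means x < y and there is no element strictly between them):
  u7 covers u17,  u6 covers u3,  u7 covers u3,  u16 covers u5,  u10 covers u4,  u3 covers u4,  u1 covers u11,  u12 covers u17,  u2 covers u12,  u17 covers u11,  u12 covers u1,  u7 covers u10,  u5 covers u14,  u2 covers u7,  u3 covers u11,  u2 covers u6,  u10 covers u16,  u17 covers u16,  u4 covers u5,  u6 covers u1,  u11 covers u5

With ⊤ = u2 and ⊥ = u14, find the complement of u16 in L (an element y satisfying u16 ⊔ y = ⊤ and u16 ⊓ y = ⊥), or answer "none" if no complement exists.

none

For every candidate y, either u16 ∨ y ≠ u2 or u16 ∧ y ≠ u14; no complement exists.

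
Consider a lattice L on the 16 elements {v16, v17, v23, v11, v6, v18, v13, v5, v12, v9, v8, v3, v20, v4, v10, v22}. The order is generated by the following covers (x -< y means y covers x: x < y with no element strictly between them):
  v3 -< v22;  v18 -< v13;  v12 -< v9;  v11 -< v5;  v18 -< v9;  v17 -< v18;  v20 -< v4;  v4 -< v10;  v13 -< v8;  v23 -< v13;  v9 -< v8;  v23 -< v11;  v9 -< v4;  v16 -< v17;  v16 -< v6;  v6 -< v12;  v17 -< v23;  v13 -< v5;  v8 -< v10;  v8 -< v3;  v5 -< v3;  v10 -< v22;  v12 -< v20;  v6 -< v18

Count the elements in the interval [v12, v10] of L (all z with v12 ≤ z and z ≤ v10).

The interval [v12, v10] = {v10, v12, v20, v4, v8, v9}, which has 6 elements.

6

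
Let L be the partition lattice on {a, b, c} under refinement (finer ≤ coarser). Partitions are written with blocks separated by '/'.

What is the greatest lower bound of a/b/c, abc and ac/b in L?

a/b/c

The meet (common refinement) of a/b/c, abc, ac/b intersects blocks pairwise, giving a/b/c.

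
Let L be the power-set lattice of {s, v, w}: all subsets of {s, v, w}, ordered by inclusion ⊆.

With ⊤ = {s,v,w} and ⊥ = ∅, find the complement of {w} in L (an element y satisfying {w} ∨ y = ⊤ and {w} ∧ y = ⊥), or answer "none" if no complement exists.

{s,v}

Need y with {w} ∨ y = {s,v,w} and {w} ∧ y = ∅.
Checking each element gives: {s,v}.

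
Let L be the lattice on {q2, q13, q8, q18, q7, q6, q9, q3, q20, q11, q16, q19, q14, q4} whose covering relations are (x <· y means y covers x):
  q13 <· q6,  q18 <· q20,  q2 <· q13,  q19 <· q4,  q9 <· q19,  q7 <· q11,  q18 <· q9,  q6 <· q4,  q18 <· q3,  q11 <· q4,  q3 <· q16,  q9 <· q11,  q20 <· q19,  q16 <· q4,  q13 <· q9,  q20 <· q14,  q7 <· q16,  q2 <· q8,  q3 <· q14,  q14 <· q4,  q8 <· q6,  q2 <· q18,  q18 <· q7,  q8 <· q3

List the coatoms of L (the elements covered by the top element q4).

q11, q14, q16, q19, q6

The coatoms are exactly the elements covered by q4: q11, q14, q16, q19, q6.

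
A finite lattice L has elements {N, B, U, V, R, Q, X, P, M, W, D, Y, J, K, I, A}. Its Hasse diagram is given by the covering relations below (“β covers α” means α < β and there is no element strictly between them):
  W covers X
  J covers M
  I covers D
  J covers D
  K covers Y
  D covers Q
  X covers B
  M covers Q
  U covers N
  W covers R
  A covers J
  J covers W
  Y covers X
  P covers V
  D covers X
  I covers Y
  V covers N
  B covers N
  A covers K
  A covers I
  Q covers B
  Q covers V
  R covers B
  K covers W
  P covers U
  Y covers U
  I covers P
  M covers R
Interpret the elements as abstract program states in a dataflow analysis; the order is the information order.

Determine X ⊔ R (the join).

W

Common upper bounds of {X, R}: A, J, K, W.
The least among these is W.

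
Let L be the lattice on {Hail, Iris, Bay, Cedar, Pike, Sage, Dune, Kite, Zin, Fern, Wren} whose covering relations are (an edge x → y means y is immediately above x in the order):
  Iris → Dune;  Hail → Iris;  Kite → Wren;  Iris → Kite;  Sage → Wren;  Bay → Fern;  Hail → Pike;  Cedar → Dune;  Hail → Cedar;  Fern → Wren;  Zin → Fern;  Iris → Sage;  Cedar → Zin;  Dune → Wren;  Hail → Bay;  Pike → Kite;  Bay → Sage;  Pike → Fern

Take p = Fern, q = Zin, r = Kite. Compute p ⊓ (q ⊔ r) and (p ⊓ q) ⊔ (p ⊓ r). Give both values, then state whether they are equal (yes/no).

q ⊔ r = Wren, so p ⊓ (q ⊔ r) = Fern ⊓ Wren = Fern.
p ⊓ q = Zin and p ⊓ r = Pike, so (p ⊓ q) ⊔ (p ⊓ r) = Zin ⊔ Pike = Fern.
Equal: yes.

Fern; Fern; yes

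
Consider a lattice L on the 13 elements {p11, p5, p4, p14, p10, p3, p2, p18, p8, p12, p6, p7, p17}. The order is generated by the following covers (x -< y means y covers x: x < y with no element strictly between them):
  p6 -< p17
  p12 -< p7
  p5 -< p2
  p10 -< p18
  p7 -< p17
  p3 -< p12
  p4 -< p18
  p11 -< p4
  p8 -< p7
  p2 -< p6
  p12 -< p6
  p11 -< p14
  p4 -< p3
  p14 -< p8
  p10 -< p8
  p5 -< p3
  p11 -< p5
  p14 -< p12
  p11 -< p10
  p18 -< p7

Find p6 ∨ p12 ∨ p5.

p6

Common upper bounds of {p6, p12, p5}: p17, p6.
The least among these is p6.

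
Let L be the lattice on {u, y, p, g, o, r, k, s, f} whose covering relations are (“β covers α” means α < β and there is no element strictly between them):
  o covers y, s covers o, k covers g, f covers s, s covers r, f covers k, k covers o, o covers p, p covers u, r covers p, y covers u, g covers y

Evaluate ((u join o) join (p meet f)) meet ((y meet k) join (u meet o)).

u ∨ o = o
p ∧ f = p
o ∨ p = o
y ∧ k = y
u ∧ o = u
y ∨ u = y
o ∧ y = y

y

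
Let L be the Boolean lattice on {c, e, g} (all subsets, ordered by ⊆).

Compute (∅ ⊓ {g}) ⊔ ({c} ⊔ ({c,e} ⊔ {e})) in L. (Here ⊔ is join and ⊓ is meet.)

∅ ∧ {g} = ∅
{c,e} ∨ {e} = {c,e}
{c} ∨ {c,e} = {c,e}
∅ ∨ {c,e} = {c,e}

{c,e}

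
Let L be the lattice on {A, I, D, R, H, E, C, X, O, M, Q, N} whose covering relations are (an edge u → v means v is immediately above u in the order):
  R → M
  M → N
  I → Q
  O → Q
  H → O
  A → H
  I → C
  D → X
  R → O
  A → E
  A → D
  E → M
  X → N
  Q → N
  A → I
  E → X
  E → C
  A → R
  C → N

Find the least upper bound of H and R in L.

O

Common upper bounds of {H, R}: N, O, Q.
The least among these is O.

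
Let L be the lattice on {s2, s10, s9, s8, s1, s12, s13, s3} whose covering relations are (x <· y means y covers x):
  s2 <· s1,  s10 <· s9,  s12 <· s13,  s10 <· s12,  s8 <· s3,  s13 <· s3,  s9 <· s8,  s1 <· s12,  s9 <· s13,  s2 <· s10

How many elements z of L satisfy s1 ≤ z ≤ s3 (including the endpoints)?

The interval [s1, s3] = {s1, s12, s13, s3}, which has 4 elements.

4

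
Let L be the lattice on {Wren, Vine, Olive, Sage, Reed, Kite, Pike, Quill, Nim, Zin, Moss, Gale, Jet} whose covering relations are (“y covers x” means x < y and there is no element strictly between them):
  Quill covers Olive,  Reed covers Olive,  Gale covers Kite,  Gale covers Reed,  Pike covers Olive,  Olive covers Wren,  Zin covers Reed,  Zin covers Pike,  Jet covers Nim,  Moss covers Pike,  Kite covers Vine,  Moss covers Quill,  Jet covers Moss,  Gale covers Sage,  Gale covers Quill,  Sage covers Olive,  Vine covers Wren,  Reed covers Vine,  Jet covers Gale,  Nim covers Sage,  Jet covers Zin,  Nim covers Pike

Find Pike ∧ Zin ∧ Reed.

Olive

Common lower bounds of {Pike, Zin, Reed}: Olive, Wren.
The greatest among these is Olive.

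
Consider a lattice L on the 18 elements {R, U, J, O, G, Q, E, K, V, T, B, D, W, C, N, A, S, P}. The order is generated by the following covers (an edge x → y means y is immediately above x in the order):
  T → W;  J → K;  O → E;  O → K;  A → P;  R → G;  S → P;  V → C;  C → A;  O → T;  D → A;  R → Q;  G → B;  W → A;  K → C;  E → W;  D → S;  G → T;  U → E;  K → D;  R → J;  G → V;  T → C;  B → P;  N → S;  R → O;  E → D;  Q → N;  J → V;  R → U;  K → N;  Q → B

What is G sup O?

Common upper bounds of {G, O}: A, C, P, T, W.
The least among these is T.

T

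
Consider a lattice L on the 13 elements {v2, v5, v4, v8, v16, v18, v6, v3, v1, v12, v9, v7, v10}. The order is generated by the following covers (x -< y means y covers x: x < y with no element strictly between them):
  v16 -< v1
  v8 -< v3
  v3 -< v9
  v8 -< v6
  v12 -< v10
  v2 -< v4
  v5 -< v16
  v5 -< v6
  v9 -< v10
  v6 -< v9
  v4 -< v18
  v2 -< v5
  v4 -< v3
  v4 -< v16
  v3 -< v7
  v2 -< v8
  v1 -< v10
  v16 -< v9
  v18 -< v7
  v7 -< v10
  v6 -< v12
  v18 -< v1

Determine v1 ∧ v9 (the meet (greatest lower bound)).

Common lower bounds of {v1, v9}: v16, v2, v4, v5.
The greatest among these is v16.

v16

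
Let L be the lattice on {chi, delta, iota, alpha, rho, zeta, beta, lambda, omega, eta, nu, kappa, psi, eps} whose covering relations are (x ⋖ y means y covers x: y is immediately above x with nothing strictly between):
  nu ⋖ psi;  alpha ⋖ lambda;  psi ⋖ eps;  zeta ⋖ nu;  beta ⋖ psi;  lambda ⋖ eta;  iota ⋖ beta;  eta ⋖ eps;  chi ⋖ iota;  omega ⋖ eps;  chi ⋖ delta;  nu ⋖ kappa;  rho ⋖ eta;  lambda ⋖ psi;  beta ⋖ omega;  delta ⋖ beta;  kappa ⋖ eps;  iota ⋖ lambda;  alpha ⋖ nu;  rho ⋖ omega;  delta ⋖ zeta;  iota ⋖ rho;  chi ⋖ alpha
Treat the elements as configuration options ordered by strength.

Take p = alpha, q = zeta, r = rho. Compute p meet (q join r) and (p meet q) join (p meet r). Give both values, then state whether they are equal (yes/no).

q join r = eps, so p meet (q join r) = alpha meet eps = alpha.
p meet q = chi and p meet r = chi, so (p meet q) join (p meet r) = chi join chi = chi.
Equal: no.

alpha; chi; no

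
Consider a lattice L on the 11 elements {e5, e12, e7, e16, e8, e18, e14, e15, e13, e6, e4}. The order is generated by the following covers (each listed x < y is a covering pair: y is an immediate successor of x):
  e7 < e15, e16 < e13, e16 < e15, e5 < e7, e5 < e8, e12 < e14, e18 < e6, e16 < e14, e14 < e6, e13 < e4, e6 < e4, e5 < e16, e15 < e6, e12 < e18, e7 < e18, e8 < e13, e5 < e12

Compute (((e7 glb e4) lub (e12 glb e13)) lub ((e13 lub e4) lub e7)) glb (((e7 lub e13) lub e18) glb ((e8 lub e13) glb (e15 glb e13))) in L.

e7 ∧ e4 = e7
e12 ∧ e13 = e5
e7 ∨ e5 = e7
e13 ∨ e4 = e4
e4 ∨ e7 = e4
e7 ∨ e4 = e4
e7 ∨ e13 = e4
e4 ∨ e18 = e4
e8 ∨ e13 = e13
e15 ∧ e13 = e16
e13 ∧ e16 = e16
e4 ∧ e16 = e16
e4 ∧ e16 = e16

e16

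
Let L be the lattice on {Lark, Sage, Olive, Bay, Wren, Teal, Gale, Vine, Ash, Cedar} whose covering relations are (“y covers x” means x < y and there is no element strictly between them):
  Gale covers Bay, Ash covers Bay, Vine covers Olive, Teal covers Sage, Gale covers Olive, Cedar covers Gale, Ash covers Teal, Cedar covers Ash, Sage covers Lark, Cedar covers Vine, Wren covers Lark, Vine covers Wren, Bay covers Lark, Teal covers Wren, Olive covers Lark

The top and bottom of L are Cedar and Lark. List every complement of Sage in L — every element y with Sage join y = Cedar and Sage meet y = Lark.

Gale, Olive, Vine

Need y with Sage ∨ y = Cedar and Sage ∧ y = Lark.
Checking each element gives: Gale, Olive, Vine.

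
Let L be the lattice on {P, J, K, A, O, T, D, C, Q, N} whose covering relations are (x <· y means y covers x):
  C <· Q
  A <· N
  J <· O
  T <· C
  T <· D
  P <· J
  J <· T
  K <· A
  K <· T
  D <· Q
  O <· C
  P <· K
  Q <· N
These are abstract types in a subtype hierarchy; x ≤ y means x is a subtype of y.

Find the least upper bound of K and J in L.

Common upper bounds of {K, J}: C, D, N, Q, T.
The least among these is T.

T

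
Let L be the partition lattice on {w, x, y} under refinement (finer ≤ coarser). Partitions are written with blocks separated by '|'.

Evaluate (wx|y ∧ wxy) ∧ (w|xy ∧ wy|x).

wx|y ∧ wxy = wx|y
w|xy ∧ wy|x = w|x|y
wx|y ∧ w|x|y = w|x|y

w|x|y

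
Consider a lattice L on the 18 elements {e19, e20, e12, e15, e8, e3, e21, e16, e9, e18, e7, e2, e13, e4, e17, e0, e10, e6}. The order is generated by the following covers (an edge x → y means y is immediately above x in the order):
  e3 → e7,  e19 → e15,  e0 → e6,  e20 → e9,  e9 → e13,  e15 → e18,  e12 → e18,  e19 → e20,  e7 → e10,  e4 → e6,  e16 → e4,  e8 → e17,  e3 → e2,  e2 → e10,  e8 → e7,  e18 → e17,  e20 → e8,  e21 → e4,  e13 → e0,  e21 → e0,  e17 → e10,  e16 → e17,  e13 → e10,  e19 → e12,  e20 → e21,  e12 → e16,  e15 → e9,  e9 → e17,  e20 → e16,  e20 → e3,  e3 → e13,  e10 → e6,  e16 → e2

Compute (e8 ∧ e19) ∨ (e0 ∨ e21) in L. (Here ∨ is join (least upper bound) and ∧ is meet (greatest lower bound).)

e8 ∧ e19 = e19
e0 ∨ e21 = e0
e19 ∨ e0 = e0

e0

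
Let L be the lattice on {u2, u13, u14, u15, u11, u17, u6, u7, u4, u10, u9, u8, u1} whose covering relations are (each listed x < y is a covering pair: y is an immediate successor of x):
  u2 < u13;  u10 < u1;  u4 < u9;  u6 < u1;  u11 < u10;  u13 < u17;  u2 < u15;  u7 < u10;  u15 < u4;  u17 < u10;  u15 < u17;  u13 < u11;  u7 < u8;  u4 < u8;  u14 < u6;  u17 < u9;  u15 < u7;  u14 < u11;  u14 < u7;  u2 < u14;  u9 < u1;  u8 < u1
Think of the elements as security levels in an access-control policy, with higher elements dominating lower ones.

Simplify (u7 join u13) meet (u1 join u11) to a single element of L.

u10

u7 ∨ u13 = u10
u1 ∨ u11 = u1
u10 ∧ u1 = u10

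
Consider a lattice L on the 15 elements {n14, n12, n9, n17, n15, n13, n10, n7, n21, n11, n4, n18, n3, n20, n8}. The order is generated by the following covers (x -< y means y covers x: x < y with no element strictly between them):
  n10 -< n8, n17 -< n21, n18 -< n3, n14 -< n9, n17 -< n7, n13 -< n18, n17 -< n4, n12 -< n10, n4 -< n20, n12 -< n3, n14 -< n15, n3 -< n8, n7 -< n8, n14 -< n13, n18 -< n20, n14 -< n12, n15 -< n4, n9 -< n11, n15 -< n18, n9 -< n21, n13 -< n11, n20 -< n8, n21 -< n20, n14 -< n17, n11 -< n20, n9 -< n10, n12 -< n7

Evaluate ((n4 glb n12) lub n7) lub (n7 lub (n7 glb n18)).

n4 ∧ n12 = n14
n14 ∨ n7 = n7
n7 ∧ n18 = n14
n7 ∨ n14 = n7
n7 ∨ n7 = n7

n7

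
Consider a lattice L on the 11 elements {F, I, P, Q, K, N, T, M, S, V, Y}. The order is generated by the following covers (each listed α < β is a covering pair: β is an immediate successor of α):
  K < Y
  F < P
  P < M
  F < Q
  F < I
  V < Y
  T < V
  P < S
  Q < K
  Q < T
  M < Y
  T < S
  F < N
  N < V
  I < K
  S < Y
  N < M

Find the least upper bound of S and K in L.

Common upper bounds of {S, K}: Y.
The least among these is Y.

Y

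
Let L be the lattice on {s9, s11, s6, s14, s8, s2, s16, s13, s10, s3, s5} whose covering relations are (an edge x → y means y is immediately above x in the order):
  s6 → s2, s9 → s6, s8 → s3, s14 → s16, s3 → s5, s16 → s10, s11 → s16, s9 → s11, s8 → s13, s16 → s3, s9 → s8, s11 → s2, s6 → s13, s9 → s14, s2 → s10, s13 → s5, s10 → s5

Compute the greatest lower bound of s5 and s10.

Common lower bounds of {s5, s10}: s10, s11, s14, s16, s2, s6, s9.
The greatest among these is s10.

s10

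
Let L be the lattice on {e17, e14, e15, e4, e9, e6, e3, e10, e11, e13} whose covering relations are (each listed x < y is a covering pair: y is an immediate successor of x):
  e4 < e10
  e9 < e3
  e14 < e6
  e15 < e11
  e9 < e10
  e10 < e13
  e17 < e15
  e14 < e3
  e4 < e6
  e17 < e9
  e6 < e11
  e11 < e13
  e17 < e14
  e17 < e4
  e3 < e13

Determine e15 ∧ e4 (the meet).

Common lower bounds of {e15, e4}: e17.
The greatest among these is e17.

e17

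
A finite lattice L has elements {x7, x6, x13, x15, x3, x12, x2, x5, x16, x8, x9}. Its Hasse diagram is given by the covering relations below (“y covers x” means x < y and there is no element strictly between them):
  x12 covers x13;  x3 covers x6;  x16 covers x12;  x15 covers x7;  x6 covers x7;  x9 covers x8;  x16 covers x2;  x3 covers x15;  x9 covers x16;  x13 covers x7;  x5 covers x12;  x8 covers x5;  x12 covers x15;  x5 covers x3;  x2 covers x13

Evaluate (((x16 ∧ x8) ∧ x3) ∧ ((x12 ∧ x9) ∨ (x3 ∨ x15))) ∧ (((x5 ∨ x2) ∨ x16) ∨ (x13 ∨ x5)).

x15

x16 ∧ x8 = x12
x12 ∧ x3 = x15
x12 ∧ x9 = x12
x3 ∨ x15 = x3
x12 ∨ x3 = x5
x15 ∧ x5 = x15
x5 ∨ x2 = x9
x9 ∨ x16 = x9
x13 ∨ x5 = x5
x9 ∨ x5 = x9
x15 ∧ x9 = x15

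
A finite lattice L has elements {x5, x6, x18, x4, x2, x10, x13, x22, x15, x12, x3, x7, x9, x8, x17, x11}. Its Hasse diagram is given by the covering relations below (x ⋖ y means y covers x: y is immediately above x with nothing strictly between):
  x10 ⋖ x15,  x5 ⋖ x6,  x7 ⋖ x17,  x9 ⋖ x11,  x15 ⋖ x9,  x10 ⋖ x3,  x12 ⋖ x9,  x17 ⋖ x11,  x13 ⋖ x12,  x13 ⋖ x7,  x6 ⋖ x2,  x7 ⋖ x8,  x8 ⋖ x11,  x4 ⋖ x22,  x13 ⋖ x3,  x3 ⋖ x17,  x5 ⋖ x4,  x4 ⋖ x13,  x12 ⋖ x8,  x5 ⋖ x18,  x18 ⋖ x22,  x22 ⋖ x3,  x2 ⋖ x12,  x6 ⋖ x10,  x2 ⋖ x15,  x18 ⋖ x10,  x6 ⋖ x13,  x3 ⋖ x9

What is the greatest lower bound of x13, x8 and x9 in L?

Common lower bounds of {x13, x8, x9}: x13, x4, x5, x6.
The greatest among these is x13.

x13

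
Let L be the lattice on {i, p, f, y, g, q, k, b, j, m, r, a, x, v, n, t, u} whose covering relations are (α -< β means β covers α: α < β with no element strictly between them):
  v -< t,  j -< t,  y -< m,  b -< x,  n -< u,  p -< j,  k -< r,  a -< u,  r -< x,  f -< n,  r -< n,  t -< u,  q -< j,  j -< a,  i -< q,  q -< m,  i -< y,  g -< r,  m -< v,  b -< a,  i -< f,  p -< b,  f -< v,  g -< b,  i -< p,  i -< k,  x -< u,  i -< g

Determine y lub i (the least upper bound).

y

Common upper bounds of {y, i}: m, t, u, v, y.
The least among these is y.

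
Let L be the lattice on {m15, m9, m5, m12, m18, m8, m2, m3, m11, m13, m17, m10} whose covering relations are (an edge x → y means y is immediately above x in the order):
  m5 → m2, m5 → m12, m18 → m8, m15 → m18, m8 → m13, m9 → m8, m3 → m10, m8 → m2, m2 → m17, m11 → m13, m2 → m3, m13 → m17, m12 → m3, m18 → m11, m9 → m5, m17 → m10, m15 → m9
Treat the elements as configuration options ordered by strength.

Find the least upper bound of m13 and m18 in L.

m13

Common upper bounds of {m13, m18}: m10, m13, m17.
The least among these is m13.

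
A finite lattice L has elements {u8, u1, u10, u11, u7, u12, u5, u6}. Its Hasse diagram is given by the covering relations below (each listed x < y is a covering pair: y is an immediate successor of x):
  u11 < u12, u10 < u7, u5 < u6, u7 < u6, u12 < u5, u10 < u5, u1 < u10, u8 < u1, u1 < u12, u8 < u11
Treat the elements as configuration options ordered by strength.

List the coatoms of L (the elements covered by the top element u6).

The coatoms are exactly the elements covered by u6: u5, u7.

u5, u7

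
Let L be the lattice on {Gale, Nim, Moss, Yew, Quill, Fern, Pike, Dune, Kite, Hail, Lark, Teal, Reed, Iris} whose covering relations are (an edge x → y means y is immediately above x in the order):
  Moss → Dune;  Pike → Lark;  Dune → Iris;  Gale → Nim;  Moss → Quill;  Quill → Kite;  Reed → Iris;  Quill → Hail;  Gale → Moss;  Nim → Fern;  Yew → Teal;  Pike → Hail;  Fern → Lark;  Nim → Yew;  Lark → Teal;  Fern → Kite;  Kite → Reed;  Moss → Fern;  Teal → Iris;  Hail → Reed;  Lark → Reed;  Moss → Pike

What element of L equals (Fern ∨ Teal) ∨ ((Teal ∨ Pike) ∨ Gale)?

Teal

Fern ∨ Teal = Teal
Teal ∨ Pike = Teal
Teal ∨ Gale = Teal
Teal ∨ Teal = Teal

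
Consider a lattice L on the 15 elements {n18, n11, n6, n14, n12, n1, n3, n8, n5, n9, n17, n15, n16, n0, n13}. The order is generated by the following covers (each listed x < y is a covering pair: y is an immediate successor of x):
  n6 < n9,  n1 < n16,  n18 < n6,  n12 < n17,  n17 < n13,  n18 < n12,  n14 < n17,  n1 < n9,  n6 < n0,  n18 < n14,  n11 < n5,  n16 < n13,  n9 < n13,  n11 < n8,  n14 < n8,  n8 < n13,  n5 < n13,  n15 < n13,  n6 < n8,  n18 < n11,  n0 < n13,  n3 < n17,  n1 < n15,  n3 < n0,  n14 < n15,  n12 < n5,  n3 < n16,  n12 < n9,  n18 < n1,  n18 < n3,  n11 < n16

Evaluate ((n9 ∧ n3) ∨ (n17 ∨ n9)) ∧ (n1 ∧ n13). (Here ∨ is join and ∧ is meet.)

n9 ∧ n3 = n18
n17 ∨ n9 = n13
n18 ∨ n13 = n13
n1 ∧ n13 = n1
n13 ∧ n1 = n1

n1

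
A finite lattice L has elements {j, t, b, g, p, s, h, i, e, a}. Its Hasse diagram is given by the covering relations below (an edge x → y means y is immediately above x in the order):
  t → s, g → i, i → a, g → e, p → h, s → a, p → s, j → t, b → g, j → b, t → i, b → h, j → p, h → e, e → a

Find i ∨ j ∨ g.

i

Common upper bounds of {i, j, g}: a, i.
The least among these is i.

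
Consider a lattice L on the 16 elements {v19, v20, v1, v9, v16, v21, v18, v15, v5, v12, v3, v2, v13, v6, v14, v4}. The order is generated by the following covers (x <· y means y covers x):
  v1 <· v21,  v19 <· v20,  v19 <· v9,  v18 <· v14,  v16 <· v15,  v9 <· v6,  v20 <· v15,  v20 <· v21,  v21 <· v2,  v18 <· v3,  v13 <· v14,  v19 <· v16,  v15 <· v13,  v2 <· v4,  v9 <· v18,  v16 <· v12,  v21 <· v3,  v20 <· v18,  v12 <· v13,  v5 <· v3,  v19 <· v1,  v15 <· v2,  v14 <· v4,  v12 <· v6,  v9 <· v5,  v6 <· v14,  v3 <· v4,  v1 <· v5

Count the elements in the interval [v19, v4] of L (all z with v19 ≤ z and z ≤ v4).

16

The interval [v19, v4] = {v1, v12, v13, v14, v15, v16, v18, v19, v2, v20, v21, v3, v4, v5, v6, v9}, which has 16 elements.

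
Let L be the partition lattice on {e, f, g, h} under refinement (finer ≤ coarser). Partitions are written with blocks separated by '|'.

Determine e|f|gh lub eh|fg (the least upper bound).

The join of e|f|gh and eh|fg merges any blocks that overlap across the partitions, giving efgh.

efgh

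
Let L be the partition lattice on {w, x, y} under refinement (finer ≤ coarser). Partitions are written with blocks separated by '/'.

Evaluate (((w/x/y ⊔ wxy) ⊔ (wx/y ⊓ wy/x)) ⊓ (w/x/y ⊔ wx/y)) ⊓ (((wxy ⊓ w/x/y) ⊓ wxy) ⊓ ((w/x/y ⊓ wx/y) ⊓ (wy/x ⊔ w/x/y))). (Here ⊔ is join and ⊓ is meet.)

w/x/y

w/x/y ∨ wxy = wxy
wx/y ∧ wy/x = w/x/y
wxy ∨ w/x/y = wxy
w/x/y ∨ wx/y = wx/y
wxy ∧ wx/y = wx/y
wxy ∧ w/x/y = w/x/y
w/x/y ∧ wxy = w/x/y
w/x/y ∧ wx/y = w/x/y
wy/x ∨ w/x/y = wy/x
w/x/y ∧ wy/x = w/x/y
w/x/y ∧ w/x/y = w/x/y
wx/y ∧ w/x/y = w/x/y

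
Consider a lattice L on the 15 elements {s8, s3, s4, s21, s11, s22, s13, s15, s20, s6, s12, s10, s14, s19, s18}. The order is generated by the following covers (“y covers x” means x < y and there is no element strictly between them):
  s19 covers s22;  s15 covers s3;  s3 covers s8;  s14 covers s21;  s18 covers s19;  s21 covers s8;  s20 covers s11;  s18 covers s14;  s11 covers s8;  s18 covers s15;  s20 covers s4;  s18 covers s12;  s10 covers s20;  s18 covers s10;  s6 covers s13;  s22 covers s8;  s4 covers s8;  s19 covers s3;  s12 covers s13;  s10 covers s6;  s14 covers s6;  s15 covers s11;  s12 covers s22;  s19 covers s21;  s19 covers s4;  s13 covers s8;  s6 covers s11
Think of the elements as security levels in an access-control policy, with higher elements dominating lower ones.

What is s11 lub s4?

Common upper bounds of {s11, s4}: s10, s18, s20.
The least among these is s20.

s20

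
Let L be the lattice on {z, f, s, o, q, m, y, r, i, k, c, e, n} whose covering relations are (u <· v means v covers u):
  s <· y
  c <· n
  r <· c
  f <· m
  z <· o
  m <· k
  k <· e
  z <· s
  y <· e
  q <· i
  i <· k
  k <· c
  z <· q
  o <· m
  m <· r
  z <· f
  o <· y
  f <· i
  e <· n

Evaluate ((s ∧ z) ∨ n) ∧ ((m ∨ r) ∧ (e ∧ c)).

s ∧ z = z
z ∨ n = n
m ∨ r = r
e ∧ c = k
r ∧ k = m
n ∧ m = m

m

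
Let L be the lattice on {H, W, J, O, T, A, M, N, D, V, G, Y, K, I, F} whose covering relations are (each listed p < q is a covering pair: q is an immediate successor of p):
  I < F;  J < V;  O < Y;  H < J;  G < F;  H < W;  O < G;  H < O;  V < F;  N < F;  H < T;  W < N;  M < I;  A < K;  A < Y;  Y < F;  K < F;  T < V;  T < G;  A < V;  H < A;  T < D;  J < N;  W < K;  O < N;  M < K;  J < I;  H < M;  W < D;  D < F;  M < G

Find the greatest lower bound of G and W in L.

Common lower bounds of {G, W}: H.
The greatest among these is H.

H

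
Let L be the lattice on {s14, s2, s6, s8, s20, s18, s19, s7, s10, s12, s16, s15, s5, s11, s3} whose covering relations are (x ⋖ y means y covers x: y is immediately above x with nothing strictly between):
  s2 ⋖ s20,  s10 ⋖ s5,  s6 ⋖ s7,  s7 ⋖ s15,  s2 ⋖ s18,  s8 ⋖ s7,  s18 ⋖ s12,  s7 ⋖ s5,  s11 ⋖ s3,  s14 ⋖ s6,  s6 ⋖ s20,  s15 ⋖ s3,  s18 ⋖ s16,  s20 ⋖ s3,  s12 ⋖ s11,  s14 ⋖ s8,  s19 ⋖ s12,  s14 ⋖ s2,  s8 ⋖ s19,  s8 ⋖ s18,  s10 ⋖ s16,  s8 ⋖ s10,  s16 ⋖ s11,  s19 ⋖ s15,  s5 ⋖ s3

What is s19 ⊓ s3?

s19

Common lower bounds of {s19, s3}: s14, s19, s8.
The greatest among these is s19.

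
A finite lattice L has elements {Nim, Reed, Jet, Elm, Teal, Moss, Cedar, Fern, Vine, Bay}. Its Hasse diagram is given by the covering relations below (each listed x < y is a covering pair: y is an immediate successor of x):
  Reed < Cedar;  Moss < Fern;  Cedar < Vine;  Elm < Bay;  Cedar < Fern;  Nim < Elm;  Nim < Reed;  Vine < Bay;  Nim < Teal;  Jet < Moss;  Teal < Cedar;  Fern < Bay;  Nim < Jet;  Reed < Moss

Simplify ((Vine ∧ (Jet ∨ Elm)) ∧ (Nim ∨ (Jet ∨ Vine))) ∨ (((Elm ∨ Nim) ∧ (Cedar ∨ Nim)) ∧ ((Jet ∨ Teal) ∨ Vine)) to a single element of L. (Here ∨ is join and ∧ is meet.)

Vine

Jet ∨ Elm = Bay
Vine ∧ Bay = Vine
Jet ∨ Vine = Bay
Nim ∨ Bay = Bay
Vine ∧ Bay = Vine
Elm ∨ Nim = Elm
Cedar ∨ Nim = Cedar
Elm ∧ Cedar = Nim
Jet ∨ Teal = Fern
Fern ∨ Vine = Bay
Nim ∧ Bay = Nim
Vine ∨ Nim = Vine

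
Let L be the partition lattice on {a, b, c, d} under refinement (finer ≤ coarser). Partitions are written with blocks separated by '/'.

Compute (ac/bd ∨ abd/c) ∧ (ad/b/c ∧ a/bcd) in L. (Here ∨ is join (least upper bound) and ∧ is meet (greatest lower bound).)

ac/bd ∨ abd/c = abcd
ad/b/c ∧ a/bcd = a/b/c/d
abcd ∧ a/b/c/d = a/b/c/d

a/b/c/d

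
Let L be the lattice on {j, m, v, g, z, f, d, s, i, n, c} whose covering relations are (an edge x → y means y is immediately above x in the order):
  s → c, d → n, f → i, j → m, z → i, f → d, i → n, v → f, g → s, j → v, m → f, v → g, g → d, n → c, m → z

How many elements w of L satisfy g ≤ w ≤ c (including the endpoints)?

5

The interval [g, c] = {c, d, g, n, s}, which has 5 elements.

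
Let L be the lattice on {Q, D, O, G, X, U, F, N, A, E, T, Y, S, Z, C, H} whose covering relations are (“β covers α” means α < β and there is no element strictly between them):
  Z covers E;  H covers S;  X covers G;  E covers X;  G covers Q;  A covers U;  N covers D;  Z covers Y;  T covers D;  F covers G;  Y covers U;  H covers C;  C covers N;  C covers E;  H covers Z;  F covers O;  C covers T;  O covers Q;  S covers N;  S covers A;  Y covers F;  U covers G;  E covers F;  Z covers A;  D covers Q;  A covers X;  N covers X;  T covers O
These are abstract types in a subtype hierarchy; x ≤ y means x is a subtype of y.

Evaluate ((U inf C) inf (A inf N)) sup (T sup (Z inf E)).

U ∧ C = G
A ∧ N = X
G ∧ X = G
Z ∧ E = E
T ∨ E = C
G ∨ C = C

C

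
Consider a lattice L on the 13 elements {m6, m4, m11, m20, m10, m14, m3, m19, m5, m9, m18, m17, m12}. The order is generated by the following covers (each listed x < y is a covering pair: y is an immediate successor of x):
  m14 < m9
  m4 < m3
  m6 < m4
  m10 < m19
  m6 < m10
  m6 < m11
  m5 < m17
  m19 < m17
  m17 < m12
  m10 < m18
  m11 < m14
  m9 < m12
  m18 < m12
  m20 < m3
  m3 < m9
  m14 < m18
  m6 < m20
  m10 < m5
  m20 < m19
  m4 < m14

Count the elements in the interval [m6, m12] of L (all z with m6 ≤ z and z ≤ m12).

The interval [m6, m12] = {m10, m11, m12, m14, m17, m18, m19, m20, m3, m4, m5, m6, m9}, which has 13 elements.

13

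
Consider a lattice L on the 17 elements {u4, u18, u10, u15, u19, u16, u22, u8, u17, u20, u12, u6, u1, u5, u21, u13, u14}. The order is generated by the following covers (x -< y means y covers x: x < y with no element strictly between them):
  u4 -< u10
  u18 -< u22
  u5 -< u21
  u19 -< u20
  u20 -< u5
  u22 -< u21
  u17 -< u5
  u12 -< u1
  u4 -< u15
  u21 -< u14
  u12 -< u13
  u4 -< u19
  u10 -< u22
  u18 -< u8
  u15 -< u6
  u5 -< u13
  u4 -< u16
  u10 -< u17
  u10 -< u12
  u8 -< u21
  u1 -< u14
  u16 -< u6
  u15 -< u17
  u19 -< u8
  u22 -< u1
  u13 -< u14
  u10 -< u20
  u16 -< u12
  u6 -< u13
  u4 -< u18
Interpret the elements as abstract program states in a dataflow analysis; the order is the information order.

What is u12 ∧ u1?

u12

Common lower bounds of {u12, u1}: u10, u12, u16, u4.
The greatest among these is u12.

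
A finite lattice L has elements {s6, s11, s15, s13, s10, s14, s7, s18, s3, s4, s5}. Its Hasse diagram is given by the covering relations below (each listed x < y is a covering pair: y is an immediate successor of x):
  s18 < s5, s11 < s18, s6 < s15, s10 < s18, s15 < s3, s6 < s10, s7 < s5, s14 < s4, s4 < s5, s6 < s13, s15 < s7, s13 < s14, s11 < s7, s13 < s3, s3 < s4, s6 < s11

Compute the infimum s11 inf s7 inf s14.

Common lower bounds of {s11, s7, s14}: s6.
The greatest among these is s6.

s6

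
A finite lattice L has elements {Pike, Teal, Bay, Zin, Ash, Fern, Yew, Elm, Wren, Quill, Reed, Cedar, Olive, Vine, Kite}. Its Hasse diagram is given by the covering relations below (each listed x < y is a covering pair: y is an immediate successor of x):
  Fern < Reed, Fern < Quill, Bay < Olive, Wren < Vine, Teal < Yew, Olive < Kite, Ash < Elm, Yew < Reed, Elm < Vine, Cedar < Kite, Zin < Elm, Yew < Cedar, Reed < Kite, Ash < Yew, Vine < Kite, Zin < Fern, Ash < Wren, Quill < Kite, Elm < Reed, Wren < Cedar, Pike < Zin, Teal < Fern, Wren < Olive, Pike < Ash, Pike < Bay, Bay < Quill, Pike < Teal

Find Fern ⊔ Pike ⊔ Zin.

Common upper bounds of {Fern, Pike, Zin}: Fern, Kite, Quill, Reed.
The least among these is Fern.

Fern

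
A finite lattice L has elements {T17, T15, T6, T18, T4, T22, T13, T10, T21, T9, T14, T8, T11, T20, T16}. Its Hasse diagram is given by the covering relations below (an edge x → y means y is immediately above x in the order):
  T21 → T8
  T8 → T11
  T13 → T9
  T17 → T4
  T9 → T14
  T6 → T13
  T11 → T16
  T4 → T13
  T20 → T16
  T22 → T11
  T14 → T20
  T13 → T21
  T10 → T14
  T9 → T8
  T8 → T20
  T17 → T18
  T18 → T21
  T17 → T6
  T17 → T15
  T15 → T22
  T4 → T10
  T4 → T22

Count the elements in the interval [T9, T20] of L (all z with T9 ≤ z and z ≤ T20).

The interval [T9, T20] = {T14, T20, T8, T9}, which has 4 elements.

4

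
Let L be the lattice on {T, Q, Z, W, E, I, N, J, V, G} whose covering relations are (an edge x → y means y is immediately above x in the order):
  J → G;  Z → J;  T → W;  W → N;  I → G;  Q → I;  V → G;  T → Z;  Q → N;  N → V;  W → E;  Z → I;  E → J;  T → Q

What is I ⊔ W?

G

Common upper bounds of {I, W}: G.
The least among these is G.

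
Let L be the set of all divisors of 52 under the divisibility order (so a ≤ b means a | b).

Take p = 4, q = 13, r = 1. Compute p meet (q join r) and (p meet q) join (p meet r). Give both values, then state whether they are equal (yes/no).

q join r = 13, so p meet (q join r) = 4 meet 13 = 1.
p meet q = 1 and p meet r = 1, so (p meet q) join (p meet r) = 1 join 1 = 1.
Equal: yes.

1; 1; yes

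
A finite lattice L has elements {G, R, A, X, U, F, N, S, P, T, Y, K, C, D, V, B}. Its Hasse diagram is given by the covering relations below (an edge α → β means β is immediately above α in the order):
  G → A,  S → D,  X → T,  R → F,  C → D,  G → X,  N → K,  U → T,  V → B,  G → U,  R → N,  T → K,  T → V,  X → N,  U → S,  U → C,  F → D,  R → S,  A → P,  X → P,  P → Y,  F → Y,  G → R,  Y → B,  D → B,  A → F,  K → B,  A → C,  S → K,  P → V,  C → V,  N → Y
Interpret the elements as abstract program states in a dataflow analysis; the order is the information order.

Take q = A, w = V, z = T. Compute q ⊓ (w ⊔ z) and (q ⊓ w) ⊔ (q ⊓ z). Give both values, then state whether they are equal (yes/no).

w ⊔ z = V, so q ⊓ (w ⊔ z) = A ⊓ V = A.
q ⊓ w = A and q ⊓ z = G, so (q ⊓ w) ⊔ (q ⊓ z) = A ⊔ G = A.
Equal: yes.

A; A; yes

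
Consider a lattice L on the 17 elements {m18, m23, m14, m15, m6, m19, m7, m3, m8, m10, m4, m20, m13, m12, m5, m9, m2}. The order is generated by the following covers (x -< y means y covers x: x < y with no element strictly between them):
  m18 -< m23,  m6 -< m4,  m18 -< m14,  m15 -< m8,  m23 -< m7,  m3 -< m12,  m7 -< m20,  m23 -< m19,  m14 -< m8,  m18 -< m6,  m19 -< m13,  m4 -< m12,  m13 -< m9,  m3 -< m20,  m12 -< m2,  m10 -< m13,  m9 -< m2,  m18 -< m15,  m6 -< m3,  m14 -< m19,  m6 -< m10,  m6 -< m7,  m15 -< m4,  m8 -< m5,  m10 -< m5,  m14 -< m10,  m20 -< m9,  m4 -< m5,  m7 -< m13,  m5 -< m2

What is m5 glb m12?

Common lower bounds of {m5, m12}: m15, m18, m4, m6.
The greatest among these is m4.

m4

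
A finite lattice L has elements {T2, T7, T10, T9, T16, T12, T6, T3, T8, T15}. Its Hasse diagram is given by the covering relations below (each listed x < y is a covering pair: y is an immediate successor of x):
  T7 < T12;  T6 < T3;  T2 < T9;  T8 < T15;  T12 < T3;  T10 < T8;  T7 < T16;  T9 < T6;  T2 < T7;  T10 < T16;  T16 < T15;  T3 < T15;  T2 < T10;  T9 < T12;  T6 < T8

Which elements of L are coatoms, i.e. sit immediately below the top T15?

T16, T3, T8

The coatoms are exactly the elements covered by T15: T16, T3, T8.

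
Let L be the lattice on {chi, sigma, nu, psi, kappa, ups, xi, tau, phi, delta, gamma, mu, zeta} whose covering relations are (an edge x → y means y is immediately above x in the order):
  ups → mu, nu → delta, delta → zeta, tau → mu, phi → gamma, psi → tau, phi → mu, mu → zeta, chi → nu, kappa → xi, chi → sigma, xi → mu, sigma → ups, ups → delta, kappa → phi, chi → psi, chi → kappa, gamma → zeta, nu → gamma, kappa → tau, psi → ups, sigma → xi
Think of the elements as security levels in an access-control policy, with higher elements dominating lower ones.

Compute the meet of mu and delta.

Common lower bounds of {mu, delta}: chi, psi, sigma, ups.
The greatest among these is ups.

ups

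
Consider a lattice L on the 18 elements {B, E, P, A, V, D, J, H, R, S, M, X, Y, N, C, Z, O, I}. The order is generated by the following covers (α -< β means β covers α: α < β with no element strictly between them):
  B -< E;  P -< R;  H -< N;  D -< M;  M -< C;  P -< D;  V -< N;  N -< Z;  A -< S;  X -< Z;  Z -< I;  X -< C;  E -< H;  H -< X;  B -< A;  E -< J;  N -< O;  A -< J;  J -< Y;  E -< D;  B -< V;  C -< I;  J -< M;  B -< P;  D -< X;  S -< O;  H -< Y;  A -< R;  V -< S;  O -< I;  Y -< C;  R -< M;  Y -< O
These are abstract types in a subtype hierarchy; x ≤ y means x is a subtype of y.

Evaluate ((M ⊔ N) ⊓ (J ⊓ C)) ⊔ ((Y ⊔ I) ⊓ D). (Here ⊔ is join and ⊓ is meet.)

M ∨ N = I
J ∧ C = J
I ∧ J = J
Y ∨ I = I
I ∧ D = D
J ∨ D = M

M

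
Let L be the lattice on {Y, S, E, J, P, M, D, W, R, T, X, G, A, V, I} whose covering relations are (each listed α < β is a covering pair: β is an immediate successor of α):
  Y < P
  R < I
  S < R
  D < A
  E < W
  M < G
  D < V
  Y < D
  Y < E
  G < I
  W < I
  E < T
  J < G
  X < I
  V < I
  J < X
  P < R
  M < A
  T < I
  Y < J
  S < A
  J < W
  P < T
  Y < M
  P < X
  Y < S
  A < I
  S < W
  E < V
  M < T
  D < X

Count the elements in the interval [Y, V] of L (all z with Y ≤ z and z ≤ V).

The interval [Y, V] = {D, E, V, Y}, which has 4 elements.

4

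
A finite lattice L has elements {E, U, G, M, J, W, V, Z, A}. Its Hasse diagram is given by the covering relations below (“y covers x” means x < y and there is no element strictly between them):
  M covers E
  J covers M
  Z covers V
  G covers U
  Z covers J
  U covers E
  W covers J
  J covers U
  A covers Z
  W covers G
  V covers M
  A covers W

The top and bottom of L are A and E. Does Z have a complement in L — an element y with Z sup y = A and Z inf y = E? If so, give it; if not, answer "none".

none

For every candidate y, either Z ∨ y ≠ A or Z ∧ y ≠ E; no complement exists.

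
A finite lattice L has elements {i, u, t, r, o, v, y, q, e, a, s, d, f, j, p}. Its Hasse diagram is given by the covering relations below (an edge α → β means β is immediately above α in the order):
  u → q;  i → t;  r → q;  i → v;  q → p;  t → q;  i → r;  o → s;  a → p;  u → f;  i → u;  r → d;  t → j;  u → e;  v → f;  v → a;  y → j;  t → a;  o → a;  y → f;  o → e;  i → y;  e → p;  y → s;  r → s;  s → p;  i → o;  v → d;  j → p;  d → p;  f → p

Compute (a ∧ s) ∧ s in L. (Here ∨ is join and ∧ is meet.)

o

a ∧ s = o
o ∧ s = o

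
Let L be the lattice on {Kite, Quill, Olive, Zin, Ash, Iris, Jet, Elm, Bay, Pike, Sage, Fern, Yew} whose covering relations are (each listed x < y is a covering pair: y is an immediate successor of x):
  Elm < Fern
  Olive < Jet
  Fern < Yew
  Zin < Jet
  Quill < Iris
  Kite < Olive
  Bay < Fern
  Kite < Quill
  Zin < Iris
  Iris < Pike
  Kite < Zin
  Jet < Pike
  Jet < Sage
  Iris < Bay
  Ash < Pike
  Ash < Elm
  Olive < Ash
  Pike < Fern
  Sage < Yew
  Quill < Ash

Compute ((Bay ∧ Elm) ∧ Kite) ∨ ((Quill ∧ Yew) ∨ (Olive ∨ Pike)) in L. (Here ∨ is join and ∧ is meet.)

Pike

Bay ∧ Elm = Quill
Quill ∧ Kite = Kite
Quill ∧ Yew = Quill
Olive ∨ Pike = Pike
Quill ∨ Pike = Pike
Kite ∨ Pike = Pike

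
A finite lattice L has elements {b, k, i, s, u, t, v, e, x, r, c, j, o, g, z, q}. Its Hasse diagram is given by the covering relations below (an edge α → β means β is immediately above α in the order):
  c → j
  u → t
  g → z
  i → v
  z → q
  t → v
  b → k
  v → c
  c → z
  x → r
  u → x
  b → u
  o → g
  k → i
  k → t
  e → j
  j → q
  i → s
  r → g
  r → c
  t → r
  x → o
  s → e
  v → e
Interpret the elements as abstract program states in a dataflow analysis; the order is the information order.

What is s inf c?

i

Common lower bounds of {s, c}: b, i, k.
The greatest among these is i.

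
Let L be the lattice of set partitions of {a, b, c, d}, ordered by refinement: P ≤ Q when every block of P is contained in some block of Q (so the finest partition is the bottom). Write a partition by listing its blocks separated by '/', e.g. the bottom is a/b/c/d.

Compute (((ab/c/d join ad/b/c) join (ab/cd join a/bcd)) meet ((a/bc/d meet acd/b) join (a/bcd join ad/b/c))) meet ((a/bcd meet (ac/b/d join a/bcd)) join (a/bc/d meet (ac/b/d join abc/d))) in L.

ab/c/d ∨ ad/b/c = abd/c
ab/cd ∨ a/bcd = abcd
abd/c ∨ abcd = abcd
a/bc/d ∧ acd/b = a/b/c/d
a/bcd ∨ ad/b/c = abcd
a/b/c/d ∨ abcd = abcd
abcd ∧ abcd = abcd
ac/b/d ∨ a/bcd = abcd
a/bcd ∧ abcd = a/bcd
ac/b/d ∨ abc/d = abc/d
a/bc/d ∧ abc/d = a/bc/d
a/bcd ∨ a/bc/d = a/bcd
abcd ∧ a/bcd = a/bcd

a/bcd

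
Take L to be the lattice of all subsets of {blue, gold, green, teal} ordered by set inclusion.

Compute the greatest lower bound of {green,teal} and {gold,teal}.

{teal}

Under ⊆, meet is intersection: {green,teal} ∩ {gold,teal} = {teal}.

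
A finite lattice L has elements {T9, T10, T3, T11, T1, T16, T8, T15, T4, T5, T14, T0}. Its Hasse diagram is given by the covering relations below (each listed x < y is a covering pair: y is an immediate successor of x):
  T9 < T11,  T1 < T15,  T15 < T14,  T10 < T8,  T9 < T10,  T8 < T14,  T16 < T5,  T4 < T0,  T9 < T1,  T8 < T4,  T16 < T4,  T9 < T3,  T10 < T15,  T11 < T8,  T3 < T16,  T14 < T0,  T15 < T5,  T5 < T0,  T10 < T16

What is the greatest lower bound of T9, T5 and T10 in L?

Common lower bounds of {T9, T5, T10}: T9.
The greatest among these is T9.

T9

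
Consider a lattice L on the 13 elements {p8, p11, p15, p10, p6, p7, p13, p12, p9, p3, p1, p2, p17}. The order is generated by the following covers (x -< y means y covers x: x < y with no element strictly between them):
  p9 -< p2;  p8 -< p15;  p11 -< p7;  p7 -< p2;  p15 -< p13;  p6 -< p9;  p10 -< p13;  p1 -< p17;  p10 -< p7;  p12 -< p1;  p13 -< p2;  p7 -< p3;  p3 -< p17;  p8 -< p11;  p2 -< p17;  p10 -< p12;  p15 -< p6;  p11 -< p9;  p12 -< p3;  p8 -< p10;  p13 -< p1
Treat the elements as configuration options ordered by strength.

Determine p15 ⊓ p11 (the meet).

Common lower bounds of {p15, p11}: p8.
The greatest among these is p8.

p8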